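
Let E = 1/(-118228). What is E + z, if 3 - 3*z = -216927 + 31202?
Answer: 21958249981/354684 ≈ 61909.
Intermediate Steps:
E = -1/118228 ≈ -8.4582e-6
z = 185728/3 (z = 1 - (-216927 + 31202)/3 = 1 - 1/3*(-185725) = 1 + 185725/3 = 185728/3 ≈ 61909.)
E + z = -1/118228 + 185728/3 = 21958249981/354684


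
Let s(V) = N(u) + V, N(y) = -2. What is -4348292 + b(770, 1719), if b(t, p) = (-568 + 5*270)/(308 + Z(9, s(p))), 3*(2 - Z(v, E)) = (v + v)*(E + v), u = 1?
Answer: -21841471107/5023 ≈ -4.3483e+6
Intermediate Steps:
s(V) = -2 + V
Z(v, E) = 2 - 2*v*(E + v)/3 (Z(v, E) = 2 - (v + v)*(E + v)/3 = 2 - 2*v*(E + v)/3)
b(t, p) = 782/(268 - 6*p) (b(t, p) = (-568 + 5*270)/(308 + (2 - ⅔*9² - ⅔*(-2 + p)*9)) = (-568 + 1350)/(308 + (2 - ⅔*81 + (12 - 6*p))) = 782/(308 + (2 - 54 + (12 - 6*p))) = 782/(308 + (-40 - 6*p)) = 782/(268 - 6*p))
-4348292 + b(770, 1719) = -4348292 - 391/(-134 + 3*1719) = -4348292 - 391/(-134 + 5157) = -4348292 - 391/5023 = -21841471107/5023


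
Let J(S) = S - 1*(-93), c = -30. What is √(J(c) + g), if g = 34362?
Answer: 45*√17 ≈ 185.54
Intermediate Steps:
J(S) = 93 + S (J(S) = S + 93 = 93 + S)
√(J(c) + g) = √((93 - 30) + 34362) = √(63 + 34362) = √34425 = 45*√17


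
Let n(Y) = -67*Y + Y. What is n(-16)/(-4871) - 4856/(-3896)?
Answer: 2442425/2372177 ≈ 1.0296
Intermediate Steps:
n(Y) = -66*Y
n(-16)/(-4871) - 4856/(-3896) = -66*(-16)/(-4871) - 4856/(-3896) = 1056*(-1/4871) - 4856*(-1/3896) = -1056/4871 + 607/487 = 2442425/2372177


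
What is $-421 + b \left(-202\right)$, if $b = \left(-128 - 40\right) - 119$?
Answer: $57553$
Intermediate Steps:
$b = -287$ ($b = -168 - 119 = -287$)
$-421 + b \left(-202\right) = -421 - -57974 = -421 + 57974 = 57553$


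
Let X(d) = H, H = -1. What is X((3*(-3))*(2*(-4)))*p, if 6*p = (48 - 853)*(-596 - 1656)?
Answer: -906430/3 ≈ -3.0214e+5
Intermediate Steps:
p = 906430/3 (p = ((48 - 853)*(-596 - 1656))/6 = (-805*(-2252))/6 = (⅙)*1812860 = 906430/3 ≈ 3.0214e+5)
X(d) = -1
X((3*(-3))*(2*(-4)))*p = -1*906430/3 = -906430/3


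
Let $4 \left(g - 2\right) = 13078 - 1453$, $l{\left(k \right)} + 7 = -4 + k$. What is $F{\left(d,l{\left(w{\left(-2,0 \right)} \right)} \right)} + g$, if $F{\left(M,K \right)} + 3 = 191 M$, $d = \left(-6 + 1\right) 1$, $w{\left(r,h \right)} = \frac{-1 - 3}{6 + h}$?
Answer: $\frac{7801}{4} \approx 1950.3$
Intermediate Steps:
$w{\left(r,h \right)} = - \frac{4}{6 + h}$
$l{\left(k \right)} = -11 + k$ ($l{\left(k \right)} = -7 + \left(-4 + k\right) = -11 + k$)
$g = \frac{11633}{4}$ ($g = 2 + \frac{13078 - 1453}{4} = 2 + \frac{1}{4} \cdot 11625 = 2 + \frac{11625}{4} = \frac{11633}{4} \approx 2908.3$)
$d = -5$ ($d = \left(-5\right) 1 = -5$)
$F{\left(M,K \right)} = -3 + 191 M$
$F{\left(d,l{\left(w{\left(-2,0 \right)} \right)} \right)} + g = \left(-3 + 191 \left(-5\right)\right) + \frac{11633}{4} = \left(-3 - 955\right) + \frac{11633}{4} = -958 + \frac{11633}{4} = \frac{7801}{4}$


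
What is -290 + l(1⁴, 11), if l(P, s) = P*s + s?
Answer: -268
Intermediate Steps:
l(P, s) = s + P*s
-290 + l(1⁴, 11) = -290 + 11*(1 + 1⁴) = -290 + 11*(1 + 1) = -290 + 11*2 = -290 + 22 = -268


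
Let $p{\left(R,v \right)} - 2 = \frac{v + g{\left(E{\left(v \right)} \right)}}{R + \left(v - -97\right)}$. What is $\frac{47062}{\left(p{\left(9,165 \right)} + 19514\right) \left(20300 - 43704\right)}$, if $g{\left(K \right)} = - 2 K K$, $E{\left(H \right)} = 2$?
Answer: $- \frac{6376901}{61891796086} \approx -0.00010303$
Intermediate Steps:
$g{\left(K \right)} = - 2 K^{2}$
$p{\left(R,v \right)} = 2 + \frac{-8 + v}{97 + R + v}$ ($p{\left(R,v \right)} = 2 + \frac{v - 2 \cdot 2^{2}}{R + \left(v - -97\right)} = 2 + \frac{v - 8}{R + \left(v + 97\right)} = 2 + \frac{v - 8}{R + \left(97 + v\right)} = 2 + \frac{-8 + v}{97 + R + v}$)
$\frac{47062}{\left(p{\left(9,165 \right)} + 19514\right) \left(20300 - 43704\right)} = \frac{47062}{\left(\frac{186 + 2 \cdot 9 + 3 \cdot 165}{97 + 9 + 165} + 19514\right) \left(20300 - 43704\right)} = \frac{47062}{\left(\frac{186 + 18 + 495}{271} + 19514\right) \left(-23404\right)} = \frac{47062}{\left(\frac{1}{271} \cdot 699 + 19514\right) \left(-23404\right)} = \frac{47062}{\left(\frac{699}{271} + 19514\right) \left(-23404\right)} = \frac{47062}{\frac{5288993}{271} \left(-23404\right)} = \frac{47062}{- \frac{123783592172}{271}} = 47062 \left(- \frac{271}{123783592172}\right) = - \frac{6376901}{61891796086}$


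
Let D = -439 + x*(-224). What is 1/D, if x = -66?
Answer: 1/14345 ≈ 6.9711e-5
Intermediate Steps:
D = 14345 (D = -439 - 66*(-224) = -439 + 14784 = 14345)
1/D = 1/14345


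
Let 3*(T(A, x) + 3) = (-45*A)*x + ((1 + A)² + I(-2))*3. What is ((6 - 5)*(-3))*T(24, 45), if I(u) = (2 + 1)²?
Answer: 46707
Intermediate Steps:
I(u) = 9 (I(u) = 3² = 9)
T(A, x) = 6 + (1 + A)² - 15*A*x (T(A, x) = -3 + ((-45*A)*x + ((1 + A)² + 9)*3)/3 = -3 + (-45*A*x + (9 + (1 + A)²)*3)/3 = -3 + (-45*A*x + (27 + 3*(1 + A)²))/3 = -3 + (27 + 3*(1 + A)² - 45*A*x)/3 = -3 + (9 + (1 + A)² - 15*A*x) = 6 + (1 + A)² - 15*A*x)
((6 - 5)*(-3))*T(24, 45) = ((6 - 5)*(-3))*(6 + (1 + 24)² - 15*24*45) = (1*(-3))*(6 + 25² - 16200) = -3*(6 + 625 - 16200) = -3*(-15569) = 46707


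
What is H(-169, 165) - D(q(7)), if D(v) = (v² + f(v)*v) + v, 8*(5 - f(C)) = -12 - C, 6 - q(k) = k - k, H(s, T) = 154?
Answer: 137/2 ≈ 68.500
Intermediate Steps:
q(k) = 6 (q(k) = 6 - (k - k) = 6 - 1*0 = 6 + 0 = 6)
f(C) = 13/2 + C/8 (f(C) = 5 - (-12 - C)/8 = 5 + (3/2 + C/8) = 13/2 + C/8)
D(v) = v + v² + v*(13/2 + v/8) (D(v) = (v² + (13/2 + v/8)*v) + v = (v² + v*(13/2 + v/8)) + v = v + v² + v*(13/2 + v/8))
H(-169, 165) - D(q(7)) = 154 - 3*6*(20 + 3*6)/8 = 154 - 3*6*(20 + 18)/8 = 154 - 3*6*38/8 = 154 - 1*171/2 = 154 - 171/2 = 137/2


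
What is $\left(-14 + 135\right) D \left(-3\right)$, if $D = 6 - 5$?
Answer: $-363$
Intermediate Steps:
$D = 1$ ($D = 6 - 5 = 1$)
$\left(-14 + 135\right) D \left(-3\right) = \left(-14 + 135\right) 1 \left(-3\right) = 121 \left(-3\right) = -363$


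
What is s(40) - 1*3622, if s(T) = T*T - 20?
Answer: -2042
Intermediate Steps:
s(T) = -20 + T² (s(T) = T² - 20 = -20 + T²)
s(40) - 1*3622 = (-20 + 40²) - 1*3622 = (-20 + 1600) - 3622 = 1580 - 3622 = -2042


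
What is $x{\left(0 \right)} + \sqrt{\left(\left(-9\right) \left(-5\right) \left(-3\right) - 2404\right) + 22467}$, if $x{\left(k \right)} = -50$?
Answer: $-50 + 2 \sqrt{4982} \approx 91.167$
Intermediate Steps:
$x{\left(0 \right)} + \sqrt{\left(\left(-9\right) \left(-5\right) \left(-3\right) - 2404\right) + 22467} = -50 + \sqrt{\left(\left(-9\right) \left(-5\right) \left(-3\right) - 2404\right) + 22467} = -50 + \sqrt{\left(45 \left(-3\right) - 2404\right) + 22467} = -50 + \sqrt{\left(-135 - 2404\right) + 22467} = -50 + \sqrt{-2539 + 22467} = -50 + \sqrt{19928} = -50 + 2 \sqrt{4982}$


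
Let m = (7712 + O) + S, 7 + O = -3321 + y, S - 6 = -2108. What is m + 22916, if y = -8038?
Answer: 17160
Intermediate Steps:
S = -2102 (S = 6 - 2108 = -2102)
O = -11366 (O = -7 + (-3321 - 8038) = -7 - 11359 = -11366)
m = -5756 (m = (7712 - 11366) - 2102 = -3654 - 2102 = -5756)
m + 22916 = -5756 + 22916 = 17160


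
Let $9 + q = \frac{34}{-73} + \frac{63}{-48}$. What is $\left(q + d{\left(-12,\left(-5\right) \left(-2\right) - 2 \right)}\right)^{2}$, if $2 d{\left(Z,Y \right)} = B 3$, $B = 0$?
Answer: $\frac{158482921}{1364224} \approx 116.17$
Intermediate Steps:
$d{\left(Z,Y \right)} = 0$ ($d{\left(Z,Y \right)} = \frac{0 \cdot 3}{2} = \frac{1}{2} \cdot 0 = 0$)
$q = - \frac{12589}{1168}$ ($q = -9 + \left(\frac{34}{-73} + \frac{63}{-48}\right) = -9 + \left(34 \left(- \frac{1}{73}\right) + 63 \left(- \frac{1}{48}\right)\right) = -9 - \frac{2077}{1168} = - \frac{12589}{1168} \approx -10.778$)
$\left(q + d{\left(-12,\left(-5\right) \left(-2\right) - 2 \right)}\right)^{2} = \left(- \frac{12589}{1168} + 0\right)^{2} = \left(- \frac{12589}{1168}\right)^{2} = \frac{158482921}{1364224}$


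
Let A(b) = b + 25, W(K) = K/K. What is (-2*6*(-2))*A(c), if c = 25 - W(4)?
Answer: 1176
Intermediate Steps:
W(K) = 1
c = 24 (c = 25 - 1*1 = 25 - 1 = 24)
A(b) = 25 + b
(-2*6*(-2))*A(c) = (-2*6*(-2))*(25 + 24) = -12*(-2)*49 = 24*49 = 1176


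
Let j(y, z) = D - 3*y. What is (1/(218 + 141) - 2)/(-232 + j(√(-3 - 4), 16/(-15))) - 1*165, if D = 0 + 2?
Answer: 3*(-59235*√7 + 4541111*I)/(359*(-230*I + 3*√7)) ≈ -164.99 - 0.00029931*I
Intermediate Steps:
D = 2
j(y, z) = 2 - 3*y
(1/(218 + 141) - 2)/(-232 + j(√(-3 - 4), 16/(-15))) - 1*165 = (1/(218 + 141) - 2)/(-232 + (2 - 3*√(-3 - 4))) - 1*165 = (1/359 - 2)/(-232 + (2 - 3*I*√7)) - 165 = -717/(359*(-232 + (2 - 3*I*√7))) - 165 = -717/(359*(-230 - 3*I*√7)) - 165 = -165 - 717/(359*(-230 - 3*I*√7))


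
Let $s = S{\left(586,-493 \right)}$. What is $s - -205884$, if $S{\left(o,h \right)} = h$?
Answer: $205391$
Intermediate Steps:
$s = -493$
$s - -205884 = -493 - -205884 = -493 + 205884 = 205391$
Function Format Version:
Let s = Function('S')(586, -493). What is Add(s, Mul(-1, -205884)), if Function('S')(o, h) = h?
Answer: 205391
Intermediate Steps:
s = -493
Add(s, Mul(-1, -205884)) = Add(-493, Mul(-1, -205884)) = Add(-493, 205884) = 205391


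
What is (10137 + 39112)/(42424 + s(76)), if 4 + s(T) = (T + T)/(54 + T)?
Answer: 3201185/2757376 ≈ 1.1610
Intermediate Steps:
s(T) = -4 + 2*T/(54 + T) (s(T) = -4 + (T + T)/(54 + T) = -4 + (2*T)/(54 + T) = -4 + 2*T/(54 + T))
(10137 + 39112)/(42424 + s(76)) = (10137 + 39112)/(42424 + 2*(-108 - 1*76)/(54 + 76)) = 49249/(42424 + 2*(-108 - 76)/130) = 49249/(42424 + 2*(1/130)*(-184)) = 49249/(42424 - 184/65) = 49249/(2757376/65) = 49249*(65/2757376) = 3201185/2757376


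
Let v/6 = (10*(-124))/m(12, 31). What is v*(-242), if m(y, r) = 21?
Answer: 600160/7 ≈ 85737.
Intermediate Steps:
v = -2480/7 (v = 6*((10*(-124))/21) = 6*(-1240*1/21) = 6*(-1240/21) = -2480/7 ≈ -354.29)
v*(-242) = -2480/7*(-242) = 600160/7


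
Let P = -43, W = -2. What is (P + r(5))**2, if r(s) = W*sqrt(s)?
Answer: 1869 + 172*sqrt(5) ≈ 2253.6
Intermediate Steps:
r(s) = -2*sqrt(s)
(P + r(5))**2 = (-43 - 2*sqrt(5))**2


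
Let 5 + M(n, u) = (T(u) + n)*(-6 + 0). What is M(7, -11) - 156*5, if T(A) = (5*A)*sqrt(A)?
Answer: -827 + 330*I*sqrt(11) ≈ -827.0 + 1094.5*I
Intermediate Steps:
T(A) = 5*A**(3/2)
M(n, u) = -5 - 30*u**(3/2) - 6*n (M(n, u) = -5 + (5*u**(3/2) + n)*(-6 + 0) = -5 + (n + 5*u**(3/2))*(-6) = -5 + (-30*u**(3/2) - 6*n) = -5 - 30*u**(3/2) - 6*n)
M(7, -11) - 156*5 = (-5 - (-330)*I*sqrt(11) - 6*7) - 156*5 = (-5 - (-330)*I*sqrt(11) - 42) - 780 = (-5 + 330*I*sqrt(11) - 42) - 780 = (-47 + 330*I*sqrt(11)) - 780 = -827 + 330*I*sqrt(11)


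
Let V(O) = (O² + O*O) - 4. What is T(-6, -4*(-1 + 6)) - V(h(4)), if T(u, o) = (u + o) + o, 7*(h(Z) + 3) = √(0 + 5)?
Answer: -2950/49 + 12*√5/7 ≈ -56.371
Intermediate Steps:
h(Z) = -3 + √5/7 (h(Z) = -3 + √(0 + 5)/7 = -3 + √5/7)
T(u, o) = u + 2*o (T(u, o) = (o + u) + o = u + 2*o)
V(O) = -4 + 2*O² (V(O) = (O² + O²) - 4 = 2*O² - 4 = -4 + 2*O²)
T(-6, -4*(-1 + 6)) - V(h(4)) = (-6 + 2*(-4*(-1 + 6))) - (-4 + 2*(-3 + √5/7)²) = (-6 + 2*(-4*5)) + (4 - 2*(-3 + √5/7)²) = (-6 + 2*(-20)) + (4 - 2*(-3 + √5/7)²) = (-6 - 40) + (4 - 2*(-3 + √5/7)²) = -46 + (4 - 2*(-3 + √5/7)²) = -42 - 2*(-3 + √5/7)²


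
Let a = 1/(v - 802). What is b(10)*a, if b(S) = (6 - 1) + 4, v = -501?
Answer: -9/1303 ≈ -0.0069071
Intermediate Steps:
a = -1/1303 (a = 1/(-501 - 802) = 1/(-1303) = -1/1303 ≈ -0.00076746)
b(S) = 9 (b(S) = 5 + 4 = 9)
b(10)*a = 9*(-1/1303) = -9/1303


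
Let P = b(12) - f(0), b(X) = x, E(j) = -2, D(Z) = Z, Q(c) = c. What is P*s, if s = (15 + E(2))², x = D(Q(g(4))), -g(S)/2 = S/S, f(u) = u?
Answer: -338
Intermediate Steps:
g(S) = -2 (g(S) = -2*S/S = -2*1 = -2)
x = -2
b(X) = -2
s = 169 (s = (15 - 2)² = 13² = 169)
P = -2 (P = -2 - 1*0 = -2 + 0 = -2)
P*s = -2*169 = -338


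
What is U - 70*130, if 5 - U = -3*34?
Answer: -8993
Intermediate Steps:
U = 107 (U = 5 - (-3)*34 = 5 - 1*(-102) = 5 + 102 = 107)
U - 70*130 = 107 - 70*130 = 107 - 9100 = -8993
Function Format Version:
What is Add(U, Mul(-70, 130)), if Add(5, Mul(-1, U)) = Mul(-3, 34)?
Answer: -8993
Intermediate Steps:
U = 107 (U = Add(5, Mul(-1, Mul(-3, 34))) = Add(5, Mul(-1, -102)) = Add(5, 102) = 107)
Add(U, Mul(-70, 130)) = Add(107, Mul(-70, 130)) = Add(107, -9100) = -8993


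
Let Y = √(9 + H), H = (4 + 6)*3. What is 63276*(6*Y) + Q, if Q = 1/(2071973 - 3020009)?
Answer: -1/948036 + 379656*√39 ≈ 2.3710e+6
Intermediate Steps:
H = 30 (H = 10*3 = 30)
Q = -1/948036 (Q = 1/(-948036) = -1/948036 ≈ -1.0548e-6)
Y = √39 (Y = √(9 + 30) = √39 ≈ 6.2450)
63276*(6*Y) + Q = 63276*(6*√39) - 1/948036 = 379656*√39 - 1/948036 = -1/948036 + 379656*√39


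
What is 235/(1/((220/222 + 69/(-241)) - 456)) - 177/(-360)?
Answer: -114487760897/1070040 ≈ -1.0699e+5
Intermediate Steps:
235/(1/((220/222 + 69/(-241)) - 456)) - 177/(-360) = 235/(1/((220*(1/222) + 69*(-1/241)) - 456)) - 177*(-1/360) = 235/(1/((110/111 - 69/241) - 456)) + 59/120 = 235/(1/(18851/26751 - 456)) + 59/120 = 235/(1/(-12179605/26751)) + 59/120 = 235/(-26751/12179605) + 59/120 = 235*(-12179605/26751) + 59/120 = -2862207175/26751 + 59/120 = -114487760897/1070040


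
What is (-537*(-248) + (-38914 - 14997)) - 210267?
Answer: -131002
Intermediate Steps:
(-537*(-248) + (-38914 - 14997)) - 210267 = (133176 - 53911) - 210267 = 79265 - 210267 = -131002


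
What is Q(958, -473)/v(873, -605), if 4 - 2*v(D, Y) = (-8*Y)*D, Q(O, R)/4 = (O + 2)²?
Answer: -1843200/1056329 ≈ -1.7449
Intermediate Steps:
Q(O, R) = 4*(2 + O)² (Q(O, R) = 4*(O + 2)² = 4*(2 + O)²)
v(D, Y) = 2 + 4*D*Y (v(D, Y) = 2 - (-8*Y)*D/2 = 2 - (-4)*D*Y = 2 + 4*D*Y)
Q(958, -473)/v(873, -605) = (4*(2 + 958)²)/(2 + 4*873*(-605)) = (4*960²)/(2 - 2112660) = (4*921600)/(-2112658) = 3686400*(-1/2112658) = -1843200/1056329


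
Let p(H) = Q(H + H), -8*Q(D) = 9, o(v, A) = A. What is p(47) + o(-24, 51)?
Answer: 399/8 ≈ 49.875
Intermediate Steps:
Q(D) = -9/8 (Q(D) = -⅛*9 = -9/8)
p(H) = -9/8
p(47) + o(-24, 51) = -9/8 + 51 = 399/8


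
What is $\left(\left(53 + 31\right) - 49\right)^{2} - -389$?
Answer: $1614$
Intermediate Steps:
$\left(\left(53 + 31\right) - 49\right)^{2} - -389 = \left(84 - 49\right)^{2} + 389 = 35^{2} + 389 = 1225 + 389 = 1614$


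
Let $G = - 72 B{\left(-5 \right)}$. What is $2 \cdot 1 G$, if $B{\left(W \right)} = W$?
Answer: $720$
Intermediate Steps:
$G = 360$ ($G = \left(-72\right) \left(-5\right) = 360$)
$2 \cdot 1 G = 2 \cdot 1 \cdot 360 = 2 \cdot 360 = 720$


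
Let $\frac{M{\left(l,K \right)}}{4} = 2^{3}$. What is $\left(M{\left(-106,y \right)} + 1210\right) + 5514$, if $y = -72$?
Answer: $6756$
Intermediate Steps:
$M{\left(l,K \right)} = 32$ ($M{\left(l,K \right)} = 4 \cdot 2^{3} = 4 \cdot 8 = 32$)
$\left(M{\left(-106,y \right)} + 1210\right) + 5514 = \left(32 + 1210\right) + 5514 = 1242 + 5514 = 6756$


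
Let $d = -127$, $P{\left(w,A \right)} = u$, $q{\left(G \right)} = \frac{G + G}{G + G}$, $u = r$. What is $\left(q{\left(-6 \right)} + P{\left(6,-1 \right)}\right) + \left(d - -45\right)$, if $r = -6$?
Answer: $-87$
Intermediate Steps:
$u = -6$
$q{\left(G \right)} = 1$ ($q{\left(G \right)} = \frac{2 G}{2 G} = 2 G \frac{1}{2 G} = 1$)
$P{\left(w,A \right)} = -6$
$\left(q{\left(-6 \right)} + P{\left(6,-1 \right)}\right) + \left(d - -45\right) = \left(1 - 6\right) - 82 = -5 + \left(-127 + 45\right) = -5 - 82 = -87$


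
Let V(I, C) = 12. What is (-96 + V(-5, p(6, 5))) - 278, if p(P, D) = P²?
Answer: -362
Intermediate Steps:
(-96 + V(-5, p(6, 5))) - 278 = (-96 + 12) - 278 = -84 - 278 = -362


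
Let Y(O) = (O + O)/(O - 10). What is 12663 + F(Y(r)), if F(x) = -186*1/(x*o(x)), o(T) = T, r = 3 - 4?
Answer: 14073/2 ≈ 7036.5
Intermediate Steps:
r = -1
Y(O) = 2*O/(-10 + O) (Y(O) = (2*O)/(-10 + O) = 2*O/(-10 + O))
F(x) = -186/x²
12663 + F(Y(r)) = 12663 - 186*(-10 - 1)²/4 = 12663 - 186/(2*(-1)/(-11))² = 12663 - 186/(2*(-1)*(-1/11))² = 12663 - 186/(2/11)² = 12663 - 186*121/4 = 12663 - 11253/2 = 14073/2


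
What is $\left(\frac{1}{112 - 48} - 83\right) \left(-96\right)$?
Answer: $\frac{15933}{2} \approx 7966.5$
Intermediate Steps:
$\left(\frac{1}{112 - 48} - 83\right) \left(-96\right) = \left(\frac{1}{64} - 83\right) \left(-96\right) = \left(- \frac{5311}{64}\right) \left(-96\right) = \frac{15933}{2}$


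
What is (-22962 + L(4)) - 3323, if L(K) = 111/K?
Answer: -105029/4 ≈ -26257.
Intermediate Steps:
(-22962 + L(4)) - 3323 = (-22962 + 111/4) - 3323 = -91737/4 - 3323 = -105029/4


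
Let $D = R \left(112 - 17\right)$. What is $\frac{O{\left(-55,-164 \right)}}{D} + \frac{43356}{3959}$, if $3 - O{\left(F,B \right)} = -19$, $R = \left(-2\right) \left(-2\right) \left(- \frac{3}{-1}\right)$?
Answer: $\frac{24756469}{2256630} \approx 10.971$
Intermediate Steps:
$R = 12$ ($R = 4 \left(\left(-3\right) \left(-1\right)\right) = 4 \cdot 3 = 12$)
$O{\left(F,B \right)} = 22$ ($O{\left(F,B \right)} = 3 - -19 = 3 + 19 = 22$)
$D = 1140$ ($D = 12 \left(112 - 17\right) = 12 \cdot 95 = 1140$)
$\frac{O{\left(-55,-164 \right)}}{D} + \frac{43356}{3959} = \frac{22}{1140} + \frac{43356}{3959} = 22 \cdot \frac{1}{1140} + 43356 \cdot \frac{1}{3959} = \frac{11}{570} + \frac{43356}{3959} = \frac{24756469}{2256630}$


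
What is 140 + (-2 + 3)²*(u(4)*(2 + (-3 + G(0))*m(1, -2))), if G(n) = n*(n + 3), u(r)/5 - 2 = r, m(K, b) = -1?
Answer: 290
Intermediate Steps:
u(r) = 10 + 5*r
G(n) = n*(3 + n)
140 + (-2 + 3)²*(u(4)*(2 + (-3 + G(0))*m(1, -2))) = 140 + (-2 + 3)²*((10 + 5*4)*(2 + (-3 + 0*(3 + 0))*(-1))) = 140 + 1²*((10 + 20)*(2 + (-3 + 0*3)*(-1))) = 140 + 1*(30*(2 + (-3 + 0)*(-1))) = 140 + 1*(30*(2 - 3*(-1))) = 140 + 1*(30*(2 + 3)) = 140 + 1*(30*5) = 140 + 1*150 = 140 + 150 = 290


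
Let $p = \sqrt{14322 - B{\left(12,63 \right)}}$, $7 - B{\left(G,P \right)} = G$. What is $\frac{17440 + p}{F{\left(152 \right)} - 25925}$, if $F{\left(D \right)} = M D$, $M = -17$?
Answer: $- \frac{17440}{28509} - \frac{\sqrt{14327}}{28509} \approx -0.61594$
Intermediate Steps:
$B{\left(G,P \right)} = 7 - G$
$F{\left(D \right)} = - 17 D$
$p = \sqrt{14327}$ ($p = \sqrt{14322 - \left(7 - 12\right)} = \sqrt{14322 - -5} = \sqrt{14322 + 5} = \sqrt{14327} \approx 119.7$)
$\frac{17440 + p}{F{\left(152 \right)} - 25925} = \frac{17440 + \sqrt{14327}}{\left(-17\right) 152 - 25925} = \frac{17440 + \sqrt{14327}}{-2584 - 25925} = \frac{17440 + \sqrt{14327}}{-28509} = \left(17440 + \sqrt{14327}\right) \left(- \frac{1}{28509}\right) = - \frac{17440}{28509} - \frac{\sqrt{14327}}{28509}$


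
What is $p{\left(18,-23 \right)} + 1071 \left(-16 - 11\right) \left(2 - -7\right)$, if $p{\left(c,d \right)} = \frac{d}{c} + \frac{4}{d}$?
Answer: $- \frac{107745343}{414} \approx -2.6025 \cdot 10^{5}$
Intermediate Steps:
$p{\left(c,d \right)} = \frac{4}{d} + \frac{d}{c}$
$p{\left(18,-23 \right)} + 1071 \left(-16 - 11\right) \left(2 - -7\right) = \left(\frac{4}{-23} - \frac{23}{18}\right) + 1071 \left(-16 - 11\right) \left(2 - -7\right) = \left(4 \left(- \frac{1}{23}\right) - \frac{23}{18}\right) + 1071 \left(- 27 \left(2 + 7\right)\right) = \left(- \frac{4}{23} - \frac{23}{18}\right) + 1071 \left(\left(-27\right) 9\right) = - \frac{601}{414} + 1071 \left(-243\right) = - \frac{601}{414} - 260253 = - \frac{107745343}{414}$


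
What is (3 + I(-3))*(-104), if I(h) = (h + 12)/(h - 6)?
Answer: -208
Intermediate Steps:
I(h) = (12 + h)/(-6 + h)
(3 + I(-3))*(-104) = (3 + (12 - 3)/(-6 - 3))*(-104) = (3 + 9/(-9))*(-104) = (3 - ⅑*9)*(-104) = (3 - 1)*(-104) = 2*(-104) = -208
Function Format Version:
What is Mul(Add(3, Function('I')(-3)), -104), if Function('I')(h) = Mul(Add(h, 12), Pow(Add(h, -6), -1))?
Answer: -208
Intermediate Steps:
Function('I')(h) = Mul(Pow(Add(-6, h), -1), Add(12, h)) (Function('I')(h) = Mul(Add(12, h), Pow(Add(-6, h), -1)) = Mul(Pow(Add(-6, h), -1), Add(12, h)))
Mul(Add(3, Function('I')(-3)), -104) = Mul(Add(3, Mul(Pow(Add(-6, -3), -1), Add(12, -3))), -104) = Mul(Add(3, Mul(Pow(-9, -1), 9)), -104) = Mul(Add(3, Mul(Rational(-1, 9), 9)), -104) = Mul(Add(3, -1), -104) = Mul(2, -104) = -208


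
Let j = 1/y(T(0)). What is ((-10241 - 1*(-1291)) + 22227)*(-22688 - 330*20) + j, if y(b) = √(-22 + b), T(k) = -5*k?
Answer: -388856776 - I*√22/22 ≈ -3.8886e+8 - 0.2132*I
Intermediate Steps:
j = -I*√22/22 (j = 1/(√(-22 - 5*0)) = 1/(√(-22 + 0)) = 1/(√(-22)) = 1/(I*√22) = -I*√22/22 ≈ -0.2132*I)
((-10241 - 1*(-1291)) + 22227)*(-22688 - 330*20) + j = ((-10241 - 1*(-1291)) + 22227)*(-22688 - 330*20) - I*√22/22 = ((-10241 + 1291) + 22227)*(-22688 - 6600) - I*√22/22 = (-8950 + 22227)*(-29288) - I*√22/22 = 13277*(-29288) - I*√22/22 = -388856776 - I*√22/22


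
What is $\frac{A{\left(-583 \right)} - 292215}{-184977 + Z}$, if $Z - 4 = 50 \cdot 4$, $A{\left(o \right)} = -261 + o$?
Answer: $\frac{293059}{184773} \approx 1.586$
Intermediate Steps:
$Z = 204$ ($Z = 4 + 50 \cdot 4 = 4 + 200 = 204$)
$\frac{A{\left(-583 \right)} - 292215}{-184977 + Z} = \frac{\left(-261 - 583\right) - 292215}{-184977 + 204} = \frac{-844 - 292215}{-184773} = \left(-293059\right) \left(- \frac{1}{184773}\right) = \frac{293059}{184773}$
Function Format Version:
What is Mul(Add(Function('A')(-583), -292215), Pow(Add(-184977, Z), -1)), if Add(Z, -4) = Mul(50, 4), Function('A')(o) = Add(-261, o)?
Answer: Rational(293059, 184773) ≈ 1.5860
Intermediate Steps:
Z = 204 (Z = Add(4, Mul(50, 4)) = Add(4, 200) = 204)
Mul(Add(Function('A')(-583), -292215), Pow(Add(-184977, Z), -1)) = Mul(Add(Add(-261, -583), -292215), Pow(Add(-184977, 204), -1)) = Mul(Add(-844, -292215), Pow(-184773, -1)) = Mul(-293059, Rational(-1, 184773)) = Rational(293059, 184773)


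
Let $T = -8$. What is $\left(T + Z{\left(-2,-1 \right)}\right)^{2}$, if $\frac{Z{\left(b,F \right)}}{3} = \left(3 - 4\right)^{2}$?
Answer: $25$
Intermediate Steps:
$Z{\left(b,F \right)} = 3$ ($Z{\left(b,F \right)} = 3 \left(3 - 4\right)^{2} = 3 \left(-1\right)^{2} = 3 \cdot 1 = 3$)
$\left(T + Z{\left(-2,-1 \right)}\right)^{2} = \left(-8 + 3\right)^{2} = \left(-5\right)^{2} = 25$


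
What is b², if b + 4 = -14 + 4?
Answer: 196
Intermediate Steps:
b = -14 (b = -4 + (-14 + 4) = -4 - 10 = -14)
b² = (-14)² = 196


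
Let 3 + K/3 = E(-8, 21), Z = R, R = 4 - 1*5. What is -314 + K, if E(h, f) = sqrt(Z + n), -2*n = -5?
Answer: -323 + 3*sqrt(6)/2 ≈ -319.33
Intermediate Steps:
R = -1 (R = 4 - 5 = -1)
n = 5/2 (n = -1/2*(-5) = 5/2 ≈ 2.5000)
Z = -1
E(h, f) = sqrt(6)/2 (E(h, f) = sqrt(-1 + 5/2) = sqrt(3/2) = sqrt(6)/2)
K = -9 + 3*sqrt(6)/2 (K = -9 + 3*(sqrt(6)/2) = -9 + 3*sqrt(6)/2 ≈ -5.3258)
-314 + K = -314 + (-9 + 3*sqrt(6)/2) = -323 + 3*sqrt(6)/2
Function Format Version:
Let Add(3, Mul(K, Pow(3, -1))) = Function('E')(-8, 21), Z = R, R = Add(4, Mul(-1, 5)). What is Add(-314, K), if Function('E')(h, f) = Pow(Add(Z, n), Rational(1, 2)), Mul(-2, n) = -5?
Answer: Add(-323, Mul(Rational(3, 2), Pow(6, Rational(1, 2)))) ≈ -319.33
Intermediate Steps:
R = -1 (R = Add(4, -5) = -1)
n = Rational(5, 2) (n = Mul(Rational(-1, 2), -5) = Rational(5, 2) ≈ 2.5000)
Z = -1
Function('E')(h, f) = Mul(Rational(1, 2), Pow(6, Rational(1, 2))) (Function('E')(h, f) = Pow(Add(-1, Rational(5, 2)), Rational(1, 2)) = Pow(Rational(3, 2), Rational(1, 2)) = Mul(Rational(1, 2), Pow(6, Rational(1, 2))))
K = Add(-9, Mul(Rational(3, 2), Pow(6, Rational(1, 2)))) (K = Add(-9, Mul(3, Mul(Rational(1, 2), Pow(6, Rational(1, 2))))) = Add(-9, Mul(Rational(3, 2), Pow(6, Rational(1, 2)))) ≈ -5.3258)
Add(-314, K) = Add(-314, Add(-9, Mul(Rational(3, 2), Pow(6, Rational(1, 2))))) = Add(-323, Mul(Rational(3, 2), Pow(6, Rational(1, 2))))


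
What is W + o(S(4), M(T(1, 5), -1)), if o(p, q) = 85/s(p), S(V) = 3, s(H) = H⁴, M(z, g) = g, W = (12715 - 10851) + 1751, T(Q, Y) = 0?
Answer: 292900/81 ≈ 3616.1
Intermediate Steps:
W = 3615 (W = 1864 + 1751 = 3615)
o(p, q) = 85/p⁴ (o(p, q) = 85/(p⁴) = 85/p⁴)
W + o(S(4), M(T(1, 5), -1)) = 3615 + 85/3⁴ = 3615 + 85*(1/81) = 3615 + 85/81 = 292900/81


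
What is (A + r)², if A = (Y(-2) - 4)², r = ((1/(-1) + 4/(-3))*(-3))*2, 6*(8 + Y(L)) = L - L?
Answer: 24964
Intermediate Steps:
Y(L) = -8 (Y(L) = -8 + (L - L)/6 = -8 + (⅙)*0 = -8 + 0 = -8)
r = 14 (r = ((1*(-1) + 4*(-⅓))*(-3))*2 = ((-1 - 4/3)*(-3))*2 = -7/3*(-3)*2 = 7*2 = 14)
A = 144 (A = (-8 - 4)² = (-12)² = 144)
(A + r)² = (144 + 14)² = 158² = 24964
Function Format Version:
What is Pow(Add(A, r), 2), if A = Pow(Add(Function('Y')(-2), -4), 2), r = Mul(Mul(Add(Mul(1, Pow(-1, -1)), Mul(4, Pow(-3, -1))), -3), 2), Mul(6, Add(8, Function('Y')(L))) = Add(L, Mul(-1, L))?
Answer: 24964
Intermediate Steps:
Function('Y')(L) = -8 (Function('Y')(L) = Add(-8, Mul(Rational(1, 6), Add(L, Mul(-1, L)))) = Add(-8, Mul(Rational(1, 6), 0)) = Add(-8, 0) = -8)
r = 14 (r = Mul(Mul(Add(Mul(1, -1), Mul(4, Rational(-1, 3))), -3), 2) = Mul(Mul(Add(-1, Rational(-4, 3)), -3), 2) = Mul(Mul(Rational(-7, 3), -3), 2) = Mul(7, 2) = 14)
A = 144 (A = Pow(Add(-8, -4), 2) = Pow(-12, 2) = 144)
Pow(Add(A, r), 2) = Pow(Add(144, 14), 2) = Pow(158, 2) = 24964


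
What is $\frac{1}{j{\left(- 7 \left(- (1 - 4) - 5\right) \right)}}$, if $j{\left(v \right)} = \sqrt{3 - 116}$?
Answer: $- \frac{i \sqrt{113}}{113} \approx - 0.094072 i$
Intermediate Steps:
$j{\left(v \right)} = i \sqrt{113}$ ($j{\left(v \right)} = \sqrt{-113} = i \sqrt{113}$)
$\frac{1}{j{\left(- 7 \left(- (1 - 4) - 5\right) \right)}} = \frac{1}{i \sqrt{113}} = - \frac{i \sqrt{113}}{113}$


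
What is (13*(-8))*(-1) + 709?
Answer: 813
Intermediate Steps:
(13*(-8))*(-1) + 709 = -104*(-1) + 709 = 104 + 709 = 813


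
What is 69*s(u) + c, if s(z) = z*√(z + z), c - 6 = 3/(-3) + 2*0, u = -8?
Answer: 5 - 2208*I ≈ 5.0 - 2208.0*I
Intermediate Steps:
c = 5 (c = 6 + (3/(-3) + 2*0) = 6 + (3*(-⅓) + 0) = 6 + (-1 + 0) = 6 - 1 = 5)
s(z) = √2*z^(3/2) (s(z) = z*√(2*z) = z*(√2*√z) = √2*z^(3/2))
69*s(u) + c = 69*(√2*(-8)^(3/2)) + 5 = 69*(√2*(-16*I*√2)) + 5 = 69*(-32*I) + 5 = -2208*I + 5 = 5 - 2208*I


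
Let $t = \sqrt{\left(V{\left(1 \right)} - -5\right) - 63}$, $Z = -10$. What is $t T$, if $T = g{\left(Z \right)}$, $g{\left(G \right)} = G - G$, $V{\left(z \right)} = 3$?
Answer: $0$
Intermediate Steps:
$g{\left(G \right)} = 0$
$T = 0$
$t = i \sqrt{55}$ ($t = \sqrt{\left(3 - -5\right) - 63} = \sqrt{\left(3 + 5\right) - 63} = \sqrt{8 - 63} = \sqrt{-55} = i \sqrt{55} \approx 7.4162 i$)
$t T = i \sqrt{55} \cdot 0 = 0$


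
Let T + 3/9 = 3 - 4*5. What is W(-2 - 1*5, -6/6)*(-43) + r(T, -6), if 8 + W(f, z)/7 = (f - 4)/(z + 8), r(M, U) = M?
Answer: 8591/3 ≈ 2863.7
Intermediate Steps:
T = -52/3 (T = -⅓ + (3 - 4*5) = -⅓ + (3 - 20) = -⅓ - 17 = -52/3 ≈ -17.333)
W(f, z) = -56 + 7*(-4 + f)/(8 + z) (W(f, z) = -56 + 7*((f - 4)/(z + 8)) = -56 + 7*((-4 + f)/(8 + z)) = -56 + 7*(-4 + f)/(8 + z))
W(-2 - 1*5, -6/6)*(-43) + r(T, -6) = (7*(-68 + (-2 - 1*5) - (-48)/6)/(8 - 6/6))*(-43) - 52/3 = (7*(-68 + (-2 - 5) - (-48)/6)/(8 - 6*⅙))*(-43) - 52/3 = (7*(-68 - 7 - 8*(-1))/(8 - 1))*(-43) - 52/3 = (7*(-68 - 7 + 8)/7)*(-43) - 52/3 = (7*(⅐)*(-67))*(-43) - 52/3 = -67*(-43) - 52/3 = 2881 - 52/3 = 8591/3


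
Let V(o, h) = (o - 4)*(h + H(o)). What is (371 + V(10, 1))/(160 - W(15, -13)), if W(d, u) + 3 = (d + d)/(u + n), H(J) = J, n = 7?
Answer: 437/168 ≈ 2.6012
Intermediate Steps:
W(d, u) = -3 + 2*d/(7 + u) (W(d, u) = -3 + (d + d)/(u + 7) = -3 + (2*d)/(7 + u) = -3 + 2*d/(7 + u))
V(o, h) = (-4 + o)*(h + o) (V(o, h) = (o - 4)*(h + o) = (-4 + o)*(h + o))
(371 + V(10, 1))/(160 - W(15, -13)) = (371 + (10² - 4*1 - 4*10 + 1*10))/(160 - (-21 - 3*(-13) + 2*15)/(7 - 13)) = (371 + (100 - 4 - 40 + 10))/(160 - (-21 + 39 + 30)/(-6)) = (371 + 66)/(160 - (-1)*48/6) = 437/(160 - 1*(-8)) = 437/(160 + 8) = 437/168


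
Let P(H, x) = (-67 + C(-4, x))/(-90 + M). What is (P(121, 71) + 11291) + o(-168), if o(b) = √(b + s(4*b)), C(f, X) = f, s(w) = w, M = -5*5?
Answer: 1298536/115 + 2*I*√210 ≈ 11292.0 + 28.983*I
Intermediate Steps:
M = -25
o(b) = √5*√b (o(b) = √(b + 4*b) = √(5*b) = √5*√b)
P(H, x) = 71/115 (P(H, x) = (-67 - 4)/(-90 - 25) = -71/(-115) = -71*(-1/115) = 71/115)
(P(121, 71) + 11291) + o(-168) = (71/115 + 11291) + √5*√(-168) = 1298536/115 + √5*(2*I*√42) = 1298536/115 + 2*I*√210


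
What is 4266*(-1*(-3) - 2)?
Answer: 4266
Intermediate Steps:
4266*(-1*(-3) - 2) = 4266*(3 - 2) = 4266*1 = 4266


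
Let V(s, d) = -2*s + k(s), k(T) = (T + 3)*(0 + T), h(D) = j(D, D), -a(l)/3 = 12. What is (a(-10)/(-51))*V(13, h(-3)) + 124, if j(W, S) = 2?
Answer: 4292/17 ≈ 252.47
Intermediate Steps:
a(l) = -36 (a(l) = -3*12 = -36)
h(D) = 2
k(T) = T*(3 + T) (k(T) = (3 + T)*T = T*(3 + T))
V(s, d) = -2*s + s*(3 + s)
(a(-10)/(-51))*V(13, h(-3)) + 124 = (-36/(-51))*(13*(1 + 13)) + 124 = (-36*(-1/51))*(13*14) + 124 = (12/17)*182 + 124 = 2184/17 + 124 = 4292/17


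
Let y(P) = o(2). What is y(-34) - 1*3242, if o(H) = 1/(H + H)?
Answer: -12967/4 ≈ -3241.8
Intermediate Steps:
o(H) = 1/(2*H)
y(P) = ¼ (y(P) = (½)/2 = (½)*(½) = ¼)
y(-34) - 1*3242 = ¼ - 1*3242 = ¼ - 3242 = -12967/4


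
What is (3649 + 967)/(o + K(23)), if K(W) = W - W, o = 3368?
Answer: 577/421 ≈ 1.3705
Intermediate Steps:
K(W) = 0
(3649 + 967)/(o + K(23)) = (3649 + 967)/(3368 + 0) = 4616/3368 = 4616*(1/3368) = 577/421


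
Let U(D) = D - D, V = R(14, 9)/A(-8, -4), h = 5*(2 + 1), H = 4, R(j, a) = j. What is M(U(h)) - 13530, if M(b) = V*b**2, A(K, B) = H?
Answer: -13530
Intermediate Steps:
A(K, B) = 4
h = 15 (h = 5*3 = 15)
V = 7/2 (V = 14/4 = 14*(1/4) = 7/2 ≈ 3.5000)
U(D) = 0
M(b) = 7*b**2/2
M(U(h)) - 13530 = (7/2)*0**2 - 13530 = (7/2)*0 - 13530 = 0 - 13530 = -13530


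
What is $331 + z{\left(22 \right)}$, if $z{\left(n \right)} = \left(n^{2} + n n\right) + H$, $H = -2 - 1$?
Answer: $1296$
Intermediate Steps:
$H = -3$
$z{\left(n \right)} = -3 + 2 n^{2}$ ($z{\left(n \right)} = \left(n^{2} + n n\right) - 3 = \left(n^{2} + n^{2}\right) - 3 = 2 n^{2} - 3 = -3 + 2 n^{2}$)
$331 + z{\left(22 \right)} = 331 - \left(3 - 2 \cdot 22^{2}\right) = 331 + \left(-3 + 2 \cdot 484\right) = 331 + \left(-3 + 968\right) = 331 + 965 = 1296$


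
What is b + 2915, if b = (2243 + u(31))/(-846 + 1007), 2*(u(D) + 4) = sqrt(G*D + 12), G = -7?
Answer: 471554/161 + I*sqrt(205)/322 ≈ 2928.9 + 0.044465*I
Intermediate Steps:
u(D) = -4 + sqrt(12 - 7*D)/2 (u(D) = -4 + sqrt(-7*D + 12)/2 = -4 + sqrt(12 - 7*D)/2)
b = 2239/161 + I*sqrt(205)/322 (b = (2243 + (-4 + sqrt(12 - 7*31)/2))/(-846 + 1007) = (2243 + (-4 + sqrt(12 - 217)/2))/161 = (2243 + (-4 + sqrt(-205)/2))*(1/161) = (2243 + (-4 + (I*sqrt(205))/2))*(1/161) = (2243 + (-4 + I*sqrt(205)/2))*(1/161) = (2239 + I*sqrt(205)/2)*(1/161) = 2239/161 + I*sqrt(205)/322 ≈ 13.907 + 0.044465*I)
b + 2915 = (2239/161 + I*sqrt(205)/322) + 2915 = 471554/161 + I*sqrt(205)/322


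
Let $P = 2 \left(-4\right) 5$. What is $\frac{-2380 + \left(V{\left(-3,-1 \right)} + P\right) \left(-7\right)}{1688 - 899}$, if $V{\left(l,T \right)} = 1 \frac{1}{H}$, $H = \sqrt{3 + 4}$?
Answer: $- \frac{700}{263} - \frac{\sqrt{7}}{789} \approx -2.665$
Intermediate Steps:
$H = \sqrt{7} \approx 2.6458$
$V{\left(l,T \right)} = \frac{\sqrt{7}}{7}$ ($V{\left(l,T \right)} = 1 \frac{1}{\sqrt{7}} = 1 \frac{\sqrt{7}}{7} = \frac{\sqrt{7}}{7}$)
$P = -40$ ($P = \left(-8\right) 5 = -40$)
$\frac{-2380 + \left(V{\left(-3,-1 \right)} + P\right) \left(-7\right)}{1688 - 899} = \frac{-2380 + \left(\frac{\sqrt{7}}{7} - 40\right) \left(-7\right)}{1688 - 899} = \frac{-2380 + \left(-40 + \frac{\sqrt{7}}{7}\right) \left(-7\right)}{789} = \left(-2380 + \left(280 - \sqrt{7}\right)\right) \frac{1}{789} = \left(-2100 - \sqrt{7}\right) \frac{1}{789} = - \frac{700}{263} - \frac{\sqrt{7}}{789}$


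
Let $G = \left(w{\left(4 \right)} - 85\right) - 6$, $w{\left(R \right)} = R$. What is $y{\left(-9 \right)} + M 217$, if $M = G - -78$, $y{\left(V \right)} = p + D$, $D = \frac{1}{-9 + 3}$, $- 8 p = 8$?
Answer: $- \frac{11725}{6} \approx -1954.2$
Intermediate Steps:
$p = -1$ ($p = \left(- \frac{1}{8}\right) 8 = -1$)
$D = - \frac{1}{6}$ ($D = \frac{1}{-6} = - \frac{1}{6} \approx -0.16667$)
$G = -87$ ($G = \left(4 - 85\right) - 6 = -81 - 6 = -87$)
$y{\left(V \right)} = - \frac{7}{6}$ ($y{\left(V \right)} = -1 - \frac{1}{6} = - \frac{7}{6}$)
$M = -9$ ($M = -87 - -78 = -87 + 78 = -9$)
$y{\left(-9 \right)} + M 217 = - \frac{7}{6} - 1953 = - \frac{11725}{6}$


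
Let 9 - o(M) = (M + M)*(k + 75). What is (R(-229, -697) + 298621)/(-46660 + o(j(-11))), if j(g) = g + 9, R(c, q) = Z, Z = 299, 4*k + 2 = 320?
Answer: -298920/46033 ≈ -6.4936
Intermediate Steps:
k = 159/2 (k = -½ + (¼)*320 = -½ + 80 = 159/2 ≈ 79.500)
R(c, q) = 299
j(g) = 9 + g
o(M) = 9 - 309*M (o(M) = 9 - (M + M)*(159/2 + 75) = 9 - 2*M*309/2 = 9 - 309*M)
(R(-229, -697) + 298621)/(-46660 + o(j(-11))) = (299 + 298621)/(-46660 + (9 - 309*(9 - 11))) = 298920/(-46660 + (9 - 309*(-2))) = 298920/(-46660 + (9 + 618)) = 298920/(-46660 + 627) = 298920/(-46033) = 298920*(-1/46033) = -298920/46033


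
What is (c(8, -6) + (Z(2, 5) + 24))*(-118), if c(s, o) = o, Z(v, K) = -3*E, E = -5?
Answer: -3894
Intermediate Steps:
Z(v, K) = 15 (Z(v, K) = -3*(-5) = 15)
(c(8, -6) + (Z(2, 5) + 24))*(-118) = (-6 + (15 + 24))*(-118) = (-6 + 39)*(-118) = 33*(-118) = -3894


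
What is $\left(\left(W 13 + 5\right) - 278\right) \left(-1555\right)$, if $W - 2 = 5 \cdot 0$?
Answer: $384085$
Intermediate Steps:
$W = 2$ ($W = 2 + 5 \cdot 0 = 2 + 0 = 2$)
$\left(\left(W 13 + 5\right) - 278\right) \left(-1555\right) = \left(\left(2 \cdot 13 + 5\right) - 278\right) \left(-1555\right) = \left(\left(26 + 5\right) - 278\right) \left(-1555\right) = \left(31 - 278\right) \left(-1555\right) = \left(-247\right) \left(-1555\right) = 384085$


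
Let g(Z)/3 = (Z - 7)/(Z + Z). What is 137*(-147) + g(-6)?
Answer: -80543/4 ≈ -20136.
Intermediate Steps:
g(Z) = 3*(-7 + Z)/(2*Z) (g(Z) = 3*((Z - 7)/(Z + Z)) = 3*((-7 + Z)/((2*Z))) = 3*((-7 + Z)*(1/(2*Z))) = 3*((-7 + Z)/(2*Z)) = 3*(-7 + Z)/(2*Z))
137*(-147) + g(-6) = 137*(-147) + (3/2)*(-7 - 6)/(-6) = -20139 + (3/2)*(-1/6)*(-13) = -20139 + 13/4 = -80543/4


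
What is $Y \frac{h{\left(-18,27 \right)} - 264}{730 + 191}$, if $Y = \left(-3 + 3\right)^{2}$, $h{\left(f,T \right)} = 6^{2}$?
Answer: $0$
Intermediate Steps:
$h{\left(f,T \right)} = 36$
$Y = 0$ ($Y = 0^{2} = 0$)
$Y \frac{h{\left(-18,27 \right)} - 264}{730 + 191} = 0 \frac{36 - 264}{730 + 191} = 0 \left(- \frac{228}{921}\right) = 0 \left(\left(-228\right) \frac{1}{921}\right) = 0 \left(- \frac{76}{307}\right) = 0$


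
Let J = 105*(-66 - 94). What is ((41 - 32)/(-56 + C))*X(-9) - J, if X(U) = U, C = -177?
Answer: 3914481/233 ≈ 16800.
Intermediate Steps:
J = -16800 (J = 105*(-160) = -16800)
((41 - 32)/(-56 + C))*X(-9) - J = ((41 - 32)/(-56 - 177))*(-9) - 1*(-16800) = (9/(-233))*(-9) + 16800 = (9*(-1/233))*(-9) + 16800 = -9/233*(-9) + 16800 = 81/233 + 16800 = 3914481/233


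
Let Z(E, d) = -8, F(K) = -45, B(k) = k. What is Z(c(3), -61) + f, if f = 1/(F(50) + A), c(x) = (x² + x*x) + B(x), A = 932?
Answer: -7095/887 ≈ -7.9989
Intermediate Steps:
c(x) = x + 2*x² (c(x) = (x² + x*x) + x = (x² + x²) + x = 2*x² + x = x + 2*x²)
f = 1/887 (f = 1/(-45 + 932) = 1/887 ≈ 0.0011274)
Z(c(3), -61) + f = -8 + 1/887 = -7095/887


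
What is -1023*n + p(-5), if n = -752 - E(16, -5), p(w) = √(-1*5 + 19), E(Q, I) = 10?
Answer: 779526 + √14 ≈ 7.7953e+5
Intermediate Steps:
p(w) = √14 (p(w) = √(-5 + 19) = √14)
n = -762 (n = -752 - 1*10 = -752 - 10 = -762)
-1023*n + p(-5) = -1023*(-762) + √14 = 779526 + √14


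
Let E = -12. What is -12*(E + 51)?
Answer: -468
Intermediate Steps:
-12*(E + 51) = -12*(-12 + 51) = -12*39 = -468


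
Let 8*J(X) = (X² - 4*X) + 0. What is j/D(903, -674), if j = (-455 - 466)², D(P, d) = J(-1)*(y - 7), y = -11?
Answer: -376996/5 ≈ -75399.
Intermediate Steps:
J(X) = -X/2 + X²/8 (J(X) = ((X² - 4*X) + 0)/8 = (X² - 4*X)/8 = -X/2 + X²/8)
D(P, d) = -45/4 (D(P, d) = ((⅛)*(-1)*(-4 - 1))*(-11 - 7) = ((⅛)*(-1)*(-5))*(-18) = (5/8)*(-18) = -45/4)
j = 848241 (j = (-921)² = 848241)
j/D(903, -674) = 848241/(-45/4) = 848241*(-4/45) = -376996/5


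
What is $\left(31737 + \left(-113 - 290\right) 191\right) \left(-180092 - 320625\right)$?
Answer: $22650434212$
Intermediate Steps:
$\left(31737 + \left(-113 - 290\right) 191\right) \left(-180092 - 320625\right) = \left(31737 - 76973\right) \left(-500717\right) = \left(-45236\right) \left(-500717\right) = 22650434212$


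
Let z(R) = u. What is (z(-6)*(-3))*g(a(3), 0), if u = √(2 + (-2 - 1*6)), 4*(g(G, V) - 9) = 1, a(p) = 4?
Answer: -111*I*√6/4 ≈ -67.973*I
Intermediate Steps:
g(G, V) = 37/4 (g(G, V) = 9 + (¼)*1 = 9 + ¼ = 37/4)
u = I*√6 (u = √(2 + (-2 - 6)) = √(2 - 8) = √(-6) = I*√6 ≈ 2.4495*I)
z(R) = I*√6
(z(-6)*(-3))*g(a(3), 0) = ((I*√6)*(-3))*(37/4) = -3*I*√6*(37/4) = -111*I*√6/4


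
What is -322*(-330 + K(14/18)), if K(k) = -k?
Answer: 958594/9 ≈ 1.0651e+5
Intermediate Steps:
-322*(-330 + K(14/18)) = -322*(-330 - 14/18) = -322*(-330 - 1*7/9) = -322*(-330 - 7/9) = -322*(-2977/9) = 958594/9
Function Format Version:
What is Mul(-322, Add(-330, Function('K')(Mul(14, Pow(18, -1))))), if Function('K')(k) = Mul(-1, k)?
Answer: Rational(958594, 9) ≈ 1.0651e+5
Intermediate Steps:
Mul(-322, Add(-330, Function('K')(Mul(14, Pow(18, -1))))) = Mul(-322, Add(-330, Mul(-1, Mul(14, Pow(18, -1))))) = Mul(-322, Add(-330, Mul(-1, Mul(14, Rational(1, 18))))) = Mul(-322, Add(-330, Mul(-1, Rational(7, 9)))) = Mul(-322, Add(-330, Rational(-7, 9))) = Mul(-322, Rational(-2977, 9)) = Rational(958594, 9)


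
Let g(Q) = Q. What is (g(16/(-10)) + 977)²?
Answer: 23785129/25 ≈ 9.5141e+5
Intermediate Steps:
(g(16/(-10)) + 977)² = (16/(-10) + 977)² = (16*(-⅒) + 977)² = (-8/5 + 977)² = (4877/5)² = 23785129/25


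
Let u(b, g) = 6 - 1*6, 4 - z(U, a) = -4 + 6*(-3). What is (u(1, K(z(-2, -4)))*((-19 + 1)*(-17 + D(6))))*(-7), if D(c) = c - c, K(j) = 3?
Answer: 0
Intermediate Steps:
z(U, a) = 26 (z(U, a) = 4 - (-4 + 6*(-3)) = 4 - (-4 - 18) = 4 - 1*(-22) = 4 + 22 = 26)
u(b, g) = 0 (u(b, g) = 6 - 6 = 0)
D(c) = 0
(u(1, K(z(-2, -4)))*((-19 + 1)*(-17 + D(6))))*(-7) = (0*((-19 + 1)*(-17 + 0)))*(-7) = (0*(-18*(-17)))*(-7) = (0*306)*(-7) = 0*(-7) = 0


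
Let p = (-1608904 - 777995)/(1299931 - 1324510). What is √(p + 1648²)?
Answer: √20256916764585/2731 ≈ 1648.0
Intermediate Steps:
p = 265211/2731 (p = -2386899/(-24579) = -2386899*(-1/24579) = 265211/2731 ≈ 97.111)
√(p + 1648²) = √(265211/2731 + 1648²) = √(265211/2731 + 2715904) = √(7417399035/2731) = √20256916764585/2731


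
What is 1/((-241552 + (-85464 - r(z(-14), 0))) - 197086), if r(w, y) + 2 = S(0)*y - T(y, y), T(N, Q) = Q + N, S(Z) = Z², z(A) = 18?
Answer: -1/524100 ≈ -1.9080e-6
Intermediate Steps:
T(N, Q) = N + Q
r(w, y) = -2 - 2*y (r(w, y) = -2 + (0²*y - (y + y)) = -2 + (0*y - 2*y) = -2 + (0 - 2*y) = -2 - 2*y)
1/((-241552 + (-85464 - r(z(-14), 0))) - 197086) = 1/((-241552 + (-85464 - (-2 - 2*0))) - 197086) = 1/((-241552 + (-85464 - (-2 + 0))) - 197086) = 1/((-241552 + (-85464 - 1*(-2))) - 197086) = 1/((-241552 + (-85464 + 2)) - 197086) = 1/((-241552 - 85462) - 197086) = 1/(-327014 - 197086) = 1/(-524100) = -1/524100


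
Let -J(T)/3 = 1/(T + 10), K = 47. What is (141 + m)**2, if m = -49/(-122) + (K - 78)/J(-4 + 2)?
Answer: 6725476081/133956 ≈ 50207.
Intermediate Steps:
J(T) = -3/(10 + T) (J(T) = -3/(T + 10) = -3/(10 + T))
m = 30403/366 (m = -49/(-122) + (47 - 78)/((-3/(10 + (-4 + 2)))) = -49*(-1/122) - 31/((-3/(10 - 2))) = 49/122 - 31/((-3/8)) = 49/122 - 31/((-3*1/8)) = 49/122 - 31/(-3/8) = 49/122 - 31*(-8/3) = 49/122 + 248/3 = 30403/366 ≈ 83.068)
(141 + m)**2 = (141 + 30403/366)**2 = (82009/366)**2 = 6725476081/133956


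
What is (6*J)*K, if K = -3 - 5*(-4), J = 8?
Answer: 816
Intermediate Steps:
K = 17 (K = -3 + 20 = 17)
(6*J)*K = (6*8)*17 = 48*17 = 816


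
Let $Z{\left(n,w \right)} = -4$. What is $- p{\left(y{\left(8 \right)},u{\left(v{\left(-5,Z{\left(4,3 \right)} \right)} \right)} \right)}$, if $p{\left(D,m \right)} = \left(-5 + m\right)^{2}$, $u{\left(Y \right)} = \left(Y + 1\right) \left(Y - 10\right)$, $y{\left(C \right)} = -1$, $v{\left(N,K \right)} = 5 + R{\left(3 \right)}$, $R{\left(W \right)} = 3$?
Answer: $-529$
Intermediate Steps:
$v{\left(N,K \right)} = 8$ ($v{\left(N,K \right)} = 5 + 3 = 8$)
$u{\left(Y \right)} = \left(1 + Y\right) \left(-10 + Y\right)$
$- p{\left(y{\left(8 \right)},u{\left(v{\left(-5,Z{\left(4,3 \right)} \right)} \right)} \right)} = - \left(-5 - \left(82 - 64\right)\right)^{2} = - \left(-5 - 18\right)^{2} = - \left(-23\right)^{2} = \left(-1\right) 529 = -529$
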